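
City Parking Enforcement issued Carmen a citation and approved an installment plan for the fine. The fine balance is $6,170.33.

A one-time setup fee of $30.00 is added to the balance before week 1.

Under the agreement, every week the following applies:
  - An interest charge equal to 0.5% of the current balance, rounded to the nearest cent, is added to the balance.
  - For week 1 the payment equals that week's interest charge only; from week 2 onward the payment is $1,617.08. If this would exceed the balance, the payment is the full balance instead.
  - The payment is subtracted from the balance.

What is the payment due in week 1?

$31.00

Week 1: opening $6,200.33; interest $31.00 → $6,231.33; payment $31.00; balance $6,200.33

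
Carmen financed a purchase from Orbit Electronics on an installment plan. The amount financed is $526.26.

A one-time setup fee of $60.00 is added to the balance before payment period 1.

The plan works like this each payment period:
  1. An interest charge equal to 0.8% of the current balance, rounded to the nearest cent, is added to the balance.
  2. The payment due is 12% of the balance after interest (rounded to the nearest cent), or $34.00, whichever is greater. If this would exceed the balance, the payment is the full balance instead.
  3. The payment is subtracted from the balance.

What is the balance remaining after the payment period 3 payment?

Payment period 1: $586.26 +$4.69 interest = $590.95; pay $70.91 → $520.04
Payment period 2: $520.04 +$4.16 interest = $524.20; pay $62.90 → $461.30
Payment period 3: $461.30 +$3.69 interest = $464.99; pay $55.80 → $409.19

$409.19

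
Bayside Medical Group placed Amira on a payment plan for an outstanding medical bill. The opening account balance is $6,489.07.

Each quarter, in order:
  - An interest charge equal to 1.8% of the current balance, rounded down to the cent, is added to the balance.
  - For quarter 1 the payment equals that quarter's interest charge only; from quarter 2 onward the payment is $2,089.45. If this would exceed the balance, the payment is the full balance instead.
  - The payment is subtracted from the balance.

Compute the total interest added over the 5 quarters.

Quarter 1: opening $6,489.07; interest $116.80 → $6,605.87; payment $116.80; balance $6,489.07
Quarter 2: opening $6,489.07; interest $116.80 → $6,605.87; payment $2,089.45; balance $4,516.42
Quarter 3: opening $4,516.42; interest $81.29 → $4,597.71; payment $2,089.45; balance $2,508.26
Quarter 4: opening $2,508.26; interest $45.14 → $2,553.40; payment $2,089.45; balance $463.95
Quarter 5: opening $463.95; interest $8.35 → $472.30; payment $472.30; balance $0.00
Total interest: $116.80 + $116.80 + $81.29 + $45.14 + $8.35 = $368.38

$368.38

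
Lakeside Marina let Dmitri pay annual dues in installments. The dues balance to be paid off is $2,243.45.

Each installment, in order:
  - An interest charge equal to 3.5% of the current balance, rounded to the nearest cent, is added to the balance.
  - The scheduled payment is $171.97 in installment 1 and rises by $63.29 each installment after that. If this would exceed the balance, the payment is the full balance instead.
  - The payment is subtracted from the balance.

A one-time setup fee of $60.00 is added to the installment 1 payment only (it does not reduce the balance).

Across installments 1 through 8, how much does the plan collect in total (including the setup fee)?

# | Opening | Interest | Payment | Fee | End bal
1 | $2,243.45 | $78.52 | $171.97 | $60.00 | $2,150.00
2 | $2,150.00 | $75.25 | $235.26 | — | $1,989.99
3 | $1,989.99 | $69.65 | $298.55 | — | $1,761.09
4 | $1,761.09 | $61.64 | $361.84 | — | $1,460.89
5 | $1,460.89 | $51.13 | $425.13 | — | $1,086.89
6 | $1,086.89 | $38.04 | $488.42 | — | $636.51
7 | $636.51 | $22.28 | $551.71 | — | $107.08
8 | $107.08 | $3.75 | $110.83 | — | $0.00
Total paid: $2,703.71

$2,703.71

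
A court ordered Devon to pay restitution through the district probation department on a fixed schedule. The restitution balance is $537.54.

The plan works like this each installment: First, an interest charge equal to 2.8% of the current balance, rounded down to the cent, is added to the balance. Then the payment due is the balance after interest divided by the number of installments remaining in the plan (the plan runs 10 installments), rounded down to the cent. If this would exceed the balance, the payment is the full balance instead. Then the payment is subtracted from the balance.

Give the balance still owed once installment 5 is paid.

Installment 1: opening $537.54; interest $15.05 → $552.59; payment $55.25; balance $497.34
Installment 2: opening $497.34; interest $13.92 → $511.26; payment $56.80; balance $454.46
Installment 3: opening $454.46; interest $12.72 → $467.18; payment $58.39; balance $408.79
Installment 4: opening $408.79; interest $11.44 → $420.23; payment $60.03; balance $360.20
Installment 5: opening $360.20; interest $10.08 → $370.28; payment $61.71; balance $308.57

$308.57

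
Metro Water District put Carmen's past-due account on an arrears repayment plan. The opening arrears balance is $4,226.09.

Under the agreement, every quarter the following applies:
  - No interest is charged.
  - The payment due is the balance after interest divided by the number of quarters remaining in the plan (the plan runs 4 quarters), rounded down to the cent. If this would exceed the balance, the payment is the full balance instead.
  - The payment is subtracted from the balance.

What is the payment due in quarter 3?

Quarter 1: opening $4,226.09; payment $1,056.52; balance $3,169.57
Quarter 2: opening $3,169.57; payment $1,056.52; balance $2,113.05
Quarter 3: opening $2,113.05; payment $1,056.52; balance $1,056.53

$1,056.52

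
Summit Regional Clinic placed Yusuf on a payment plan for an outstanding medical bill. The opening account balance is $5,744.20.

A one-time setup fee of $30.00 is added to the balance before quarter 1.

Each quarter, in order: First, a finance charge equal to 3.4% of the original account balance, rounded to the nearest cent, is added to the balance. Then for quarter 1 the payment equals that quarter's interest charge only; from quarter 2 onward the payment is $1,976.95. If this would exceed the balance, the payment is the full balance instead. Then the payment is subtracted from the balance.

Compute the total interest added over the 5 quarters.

$976.50

# | Opening | Interest | Payment | End bal
1 | $5,774.20 | $195.30 | $195.30 | $5,774.20
2 | $5,774.20 | $195.30 | $1,976.95 | $3,992.55
3 | $3,992.55 | $195.30 | $1,976.95 | $2,210.90
4 | $2,210.90 | $195.30 | $1,976.95 | $429.25
5 | $429.25 | $195.30 | $624.55 | $0.00
Total interest: $195.30 + $195.30 + $195.30 + $195.30 + $195.30 = $976.50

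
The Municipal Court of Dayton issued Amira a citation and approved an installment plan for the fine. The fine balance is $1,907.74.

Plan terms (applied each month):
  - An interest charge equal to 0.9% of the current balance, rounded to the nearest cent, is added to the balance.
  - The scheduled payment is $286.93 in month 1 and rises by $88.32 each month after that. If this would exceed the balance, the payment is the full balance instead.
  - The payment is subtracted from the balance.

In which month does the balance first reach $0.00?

5

Month 1: opening $1,907.74; interest $17.17 → $1,924.91; payment $286.93; balance $1,637.98
Month 2: opening $1,637.98; interest $14.74 → $1,652.72; payment $375.25; balance $1,277.47
Month 3: opening $1,277.47; interest $11.50 → $1,288.97; payment $463.57; balance $825.40
Month 4: opening $825.40; interest $7.43 → $832.83; payment $551.89; balance $280.94
Month 5: opening $280.94; interest $2.53 → $283.47; payment $283.47; balance $0.00
Balance reaches $0.00 in month 5.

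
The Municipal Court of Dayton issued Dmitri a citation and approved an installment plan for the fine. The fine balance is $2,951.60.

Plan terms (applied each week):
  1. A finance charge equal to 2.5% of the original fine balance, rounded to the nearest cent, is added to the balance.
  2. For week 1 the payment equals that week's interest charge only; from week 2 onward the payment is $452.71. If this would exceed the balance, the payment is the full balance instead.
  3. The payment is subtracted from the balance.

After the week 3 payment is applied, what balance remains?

$2,193.76

Week 1: $2,951.60 +$73.79 interest = $3,025.39; pay $73.79 → $2,951.60
Week 2: $2,951.60 +$73.79 interest = $3,025.39; pay $452.71 → $2,572.68
Week 3: $2,572.68 +$73.79 interest = $2,646.47; pay $452.71 → $2,193.76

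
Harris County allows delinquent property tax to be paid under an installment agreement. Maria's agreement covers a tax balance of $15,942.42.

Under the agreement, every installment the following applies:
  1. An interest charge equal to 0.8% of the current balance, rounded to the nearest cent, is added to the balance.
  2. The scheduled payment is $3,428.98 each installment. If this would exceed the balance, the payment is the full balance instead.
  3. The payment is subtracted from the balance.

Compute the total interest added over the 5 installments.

# | Opening | Interest | Payment | End bal
1 | $15,942.42 | $127.54 | $3,428.98 | $12,640.98
2 | $12,640.98 | $101.13 | $3,428.98 | $9,313.13
3 | $9,313.13 | $74.51 | $3,428.98 | $5,958.66
4 | $5,958.66 | $47.67 | $3,428.98 | $2,577.35
5 | $2,577.35 | $20.62 | $2,597.97 | $0.00
Total interest: $127.54 + $101.13 + $74.51 + $47.67 + $20.62 = $371.47

$371.47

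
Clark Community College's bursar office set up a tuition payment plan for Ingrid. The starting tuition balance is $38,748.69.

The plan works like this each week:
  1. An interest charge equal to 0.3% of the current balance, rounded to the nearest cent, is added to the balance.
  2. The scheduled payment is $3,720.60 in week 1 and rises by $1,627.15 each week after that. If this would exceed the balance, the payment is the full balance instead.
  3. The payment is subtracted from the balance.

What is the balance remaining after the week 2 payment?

# | Opening | Interest | Payment | End bal
1 | $38,748.69 | $116.25 | $3,720.60 | $35,144.34
2 | $35,144.34 | $105.43 | $5,347.75 | $29,902.02

$29,902.02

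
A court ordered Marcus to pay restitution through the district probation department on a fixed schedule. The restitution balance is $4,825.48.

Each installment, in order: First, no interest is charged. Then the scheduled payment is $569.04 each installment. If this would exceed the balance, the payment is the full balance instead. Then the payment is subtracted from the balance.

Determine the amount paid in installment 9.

$273.16

Installment 1: $4,825.48 − $569.04 → $4,256.44
Installment 2: $4,256.44 − $569.04 → $3,687.40
Installment 3: $3,687.40 − $569.04 → $3,118.36
Installment 4: $3,118.36 − $569.04 → $2,549.32
Installment 5: $2,549.32 − $569.04 → $1,980.28
Installment 6: $1,980.28 − $569.04 → $1,411.24
Installment 7: $1,411.24 − $569.04 → $842.20
Installment 8: $842.20 − $569.04 → $273.16
Installment 9: $273.16 − $273.16 → $0.00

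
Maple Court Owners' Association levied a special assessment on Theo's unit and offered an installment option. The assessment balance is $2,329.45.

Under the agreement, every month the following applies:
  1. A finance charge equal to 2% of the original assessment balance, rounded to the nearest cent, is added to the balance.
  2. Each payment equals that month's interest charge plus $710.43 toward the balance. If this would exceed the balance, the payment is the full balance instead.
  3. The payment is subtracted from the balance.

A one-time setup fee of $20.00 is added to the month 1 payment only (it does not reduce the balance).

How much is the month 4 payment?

$244.75

Month 1: opening $2,329.45; interest $46.59 → $2,376.04; payment $757.02 (+ $20.00 fee); balance $1,619.02
Month 2: opening $1,619.02; interest $46.59 → $1,665.61; payment $757.02; balance $908.59
Month 3: opening $908.59; interest $46.59 → $955.18; payment $757.02; balance $198.16
Month 4: opening $198.16; interest $46.59 → $244.75; payment $244.75; balance $0.00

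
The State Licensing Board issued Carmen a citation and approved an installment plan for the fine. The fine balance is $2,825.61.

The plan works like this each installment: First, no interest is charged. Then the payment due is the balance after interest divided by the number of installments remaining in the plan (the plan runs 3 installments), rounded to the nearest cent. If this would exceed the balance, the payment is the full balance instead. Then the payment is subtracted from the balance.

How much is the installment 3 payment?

Installment 1: $2,825.61 − $941.87 → $1,883.74
Installment 2: $1,883.74 − $941.87 → $941.87
Installment 3: $941.87 − $941.87 → $0.00

$941.87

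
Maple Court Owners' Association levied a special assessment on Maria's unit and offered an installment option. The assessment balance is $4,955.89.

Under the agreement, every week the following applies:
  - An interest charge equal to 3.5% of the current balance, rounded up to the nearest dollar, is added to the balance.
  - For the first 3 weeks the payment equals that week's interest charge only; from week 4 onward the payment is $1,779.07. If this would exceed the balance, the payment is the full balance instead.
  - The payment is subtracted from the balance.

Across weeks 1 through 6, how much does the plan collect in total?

Week 1: opening $4,955.89; interest $174.00 → $5,129.89; payment $174.00; balance $4,955.89
Week 2: opening $4,955.89; interest $174.00 → $5,129.89; payment $174.00; balance $4,955.89
Week 3: opening $4,955.89; interest $174.00 → $5,129.89; payment $174.00; balance $4,955.89
Week 4: opening $4,955.89; interest $174.00 → $5,129.89; payment $1,779.07; balance $3,350.82
Week 5: opening $3,350.82; interest $118.00 → $3,468.82; payment $1,779.07; balance $1,689.75
Week 6: opening $1,689.75; interest $60.00 → $1,749.75; payment $1,749.75; balance $0.00
Total paid: $5,829.89

$5,829.89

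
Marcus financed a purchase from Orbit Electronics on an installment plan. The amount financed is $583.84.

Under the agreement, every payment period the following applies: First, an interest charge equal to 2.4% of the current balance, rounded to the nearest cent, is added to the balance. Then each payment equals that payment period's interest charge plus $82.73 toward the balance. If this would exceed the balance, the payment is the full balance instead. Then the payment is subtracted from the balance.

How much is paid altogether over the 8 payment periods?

# | Opening | Interest | Payment | End bal
1 | $583.84 | $14.01 | $96.74 | $501.11
2 | $501.11 | $12.03 | $94.76 | $418.38
3 | $418.38 | $10.04 | $92.77 | $335.65
4 | $335.65 | $8.06 | $90.79 | $252.92
5 | $252.92 | $6.07 | $88.80 | $170.19
6 | $170.19 | $4.08 | $86.81 | $87.46
7 | $87.46 | $2.10 | $84.83 | $4.73
8 | $4.73 | $0.11 | $4.84 | $0.00
Total paid: $640.34

$640.34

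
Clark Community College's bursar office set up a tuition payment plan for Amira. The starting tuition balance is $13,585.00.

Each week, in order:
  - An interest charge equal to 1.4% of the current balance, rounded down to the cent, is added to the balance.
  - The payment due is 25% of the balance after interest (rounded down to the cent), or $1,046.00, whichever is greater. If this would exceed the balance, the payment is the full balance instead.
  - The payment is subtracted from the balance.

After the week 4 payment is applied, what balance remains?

Week 1: $13,585.00 +$190.19 interest = $13,775.19; pay $3,443.79 → $10,331.40
Week 2: $10,331.40 +$144.63 interest = $10,476.03; pay $2,619.00 → $7,857.03
Week 3: $7,857.03 +$109.99 interest = $7,967.02; pay $1,991.75 → $5,975.27
Week 4: $5,975.27 +$83.65 interest = $6,058.92; pay $1,514.73 → $4,544.19

$4,544.19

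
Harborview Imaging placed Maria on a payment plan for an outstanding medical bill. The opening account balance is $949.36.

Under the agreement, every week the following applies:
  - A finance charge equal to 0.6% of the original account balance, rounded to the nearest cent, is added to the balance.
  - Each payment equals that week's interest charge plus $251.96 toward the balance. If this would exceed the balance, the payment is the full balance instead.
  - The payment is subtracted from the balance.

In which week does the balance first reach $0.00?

Week 1: $949.36 +$5.70 interest = $955.06; pay $257.66 → $697.40
Week 2: $697.40 +$5.70 interest = $703.10; pay $257.66 → $445.44
Week 3: $445.44 +$5.70 interest = $451.14; pay $257.66 → $193.48
Week 4: $193.48 +$5.70 interest = $199.18; pay $199.18 → $0.00
Balance reaches $0.00 in week 4.

4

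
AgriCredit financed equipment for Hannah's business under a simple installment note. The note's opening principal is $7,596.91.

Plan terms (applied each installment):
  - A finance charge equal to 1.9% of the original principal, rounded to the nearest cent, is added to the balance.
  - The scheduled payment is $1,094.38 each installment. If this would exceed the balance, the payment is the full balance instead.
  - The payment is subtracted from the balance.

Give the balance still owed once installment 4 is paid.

# | Opening | Interest | Payment | End bal
1 | $7,596.91 | $144.34 | $1,094.38 | $6,646.87
2 | $6,646.87 | $144.34 | $1,094.38 | $5,696.83
3 | $5,696.83 | $144.34 | $1,094.38 | $4,746.79
4 | $4,746.79 | $144.34 | $1,094.38 | $3,796.75

$3,796.75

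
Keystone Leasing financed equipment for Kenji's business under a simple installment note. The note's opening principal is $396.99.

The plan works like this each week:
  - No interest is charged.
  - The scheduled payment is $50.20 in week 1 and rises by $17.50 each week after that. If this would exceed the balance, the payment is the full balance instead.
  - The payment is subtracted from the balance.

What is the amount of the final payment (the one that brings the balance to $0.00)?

Week 1: $396.99 − $50.20 → $346.79
Week 2: $346.79 − $67.70 → $279.09
Week 3: $279.09 − $85.20 → $193.89
Week 4: $193.89 − $102.70 → $91.19
Week 5: $91.19 − $91.19 → $0.00

$91.19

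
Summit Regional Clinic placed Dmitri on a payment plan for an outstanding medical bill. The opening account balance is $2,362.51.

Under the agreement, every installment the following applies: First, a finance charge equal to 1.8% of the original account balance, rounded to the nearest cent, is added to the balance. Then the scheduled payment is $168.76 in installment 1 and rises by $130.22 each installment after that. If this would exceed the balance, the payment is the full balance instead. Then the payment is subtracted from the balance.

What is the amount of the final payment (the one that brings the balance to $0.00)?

$471.69

Installment 1: opening $2,362.51; interest $42.53 → $2,405.04; payment $168.76; balance $2,236.28
Installment 2: opening $2,236.28; interest $42.53 → $2,278.81; payment $298.98; balance $1,979.83
Installment 3: opening $1,979.83; interest $42.53 → $2,022.36; payment $429.20; balance $1,593.16
Installment 4: opening $1,593.16; interest $42.53 → $1,635.69; payment $559.42; balance $1,076.27
Installment 5: opening $1,076.27; interest $42.53 → $1,118.80; payment $689.64; balance $429.16
Installment 6: opening $429.16; interest $42.53 → $471.69; payment $471.69; balance $0.00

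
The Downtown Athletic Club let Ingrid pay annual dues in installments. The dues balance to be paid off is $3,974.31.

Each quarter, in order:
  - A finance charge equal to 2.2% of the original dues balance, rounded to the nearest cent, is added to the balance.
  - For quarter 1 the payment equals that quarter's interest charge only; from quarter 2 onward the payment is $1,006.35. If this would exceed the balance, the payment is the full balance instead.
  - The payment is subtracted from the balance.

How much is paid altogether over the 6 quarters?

$4,498.89

# | Opening | Interest | Payment | End bal
1 | $3,974.31 | $87.43 | $87.43 | $3,974.31
2 | $3,974.31 | $87.43 | $1,006.35 | $3,055.39
3 | $3,055.39 | $87.43 | $1,006.35 | $2,136.47
4 | $2,136.47 | $87.43 | $1,006.35 | $1,217.55
5 | $1,217.55 | $87.43 | $1,006.35 | $298.63
6 | $298.63 | $87.43 | $386.06 | $0.00
Total paid: $4,498.89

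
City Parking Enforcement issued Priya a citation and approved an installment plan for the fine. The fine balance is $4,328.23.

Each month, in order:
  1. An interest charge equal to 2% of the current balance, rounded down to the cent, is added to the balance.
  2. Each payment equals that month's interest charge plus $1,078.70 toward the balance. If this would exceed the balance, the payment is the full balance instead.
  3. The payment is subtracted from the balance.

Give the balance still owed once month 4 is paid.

$13.43

# | Opening | Interest | Payment | End bal
1 | $4,328.23 | $86.56 | $1,165.26 | $3,249.53
2 | $3,249.53 | $64.99 | $1,143.69 | $2,170.83
3 | $2,170.83 | $43.41 | $1,122.11 | $1,092.13
4 | $1,092.13 | $21.84 | $1,100.54 | $13.43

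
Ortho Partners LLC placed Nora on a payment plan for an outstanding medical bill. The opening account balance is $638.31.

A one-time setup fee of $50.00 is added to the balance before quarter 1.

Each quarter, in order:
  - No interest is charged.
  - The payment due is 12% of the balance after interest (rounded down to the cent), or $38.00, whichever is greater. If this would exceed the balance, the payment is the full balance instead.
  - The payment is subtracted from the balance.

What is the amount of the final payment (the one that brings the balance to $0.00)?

Quarter 1: opening $688.31; payment $82.59; balance $605.72
Quarter 2: opening $605.72; payment $72.68; balance $533.04
Quarter 3: opening $533.04; payment $63.96; balance $469.08
Quarter 4: opening $469.08; payment $56.28; balance $412.80
Quarter 5: opening $412.80; payment $49.53; balance $363.27
Quarter 6: opening $363.27; payment $43.59; balance $319.68
Quarter 7: opening $319.68; payment $38.36; balance $281.32
Quarter 8: opening $281.32; payment $38.00; balance $243.32
Quarter 9: opening $243.32; payment $38.00; balance $205.32
Quarter 10: opening $205.32; payment $38.00; balance $167.32
Quarter 11: opening $167.32; payment $38.00; balance $129.32
Quarter 12: opening $129.32; payment $38.00; balance $91.32
Quarter 13: opening $91.32; payment $38.00; balance $53.32
Quarter 14: opening $53.32; payment $38.00; balance $15.32
Quarter 15: opening $15.32; payment $15.32; balance $0.00

$15.32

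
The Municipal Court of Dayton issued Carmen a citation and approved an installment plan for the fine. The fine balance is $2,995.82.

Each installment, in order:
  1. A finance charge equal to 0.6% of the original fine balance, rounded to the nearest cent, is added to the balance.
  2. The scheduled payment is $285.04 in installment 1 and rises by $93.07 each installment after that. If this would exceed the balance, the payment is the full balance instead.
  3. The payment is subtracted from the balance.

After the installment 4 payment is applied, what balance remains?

Installment 1: $2,995.82 +$17.97 interest = $3,013.79; pay $285.04 → $2,728.75
Installment 2: $2,728.75 +$17.97 interest = $2,746.72; pay $378.11 → $2,368.61
Installment 3: $2,368.61 +$17.97 interest = $2,386.58; pay $471.18 → $1,915.40
Installment 4: $1,915.40 +$17.97 interest = $1,933.37; pay $564.25 → $1,369.12

$1,369.12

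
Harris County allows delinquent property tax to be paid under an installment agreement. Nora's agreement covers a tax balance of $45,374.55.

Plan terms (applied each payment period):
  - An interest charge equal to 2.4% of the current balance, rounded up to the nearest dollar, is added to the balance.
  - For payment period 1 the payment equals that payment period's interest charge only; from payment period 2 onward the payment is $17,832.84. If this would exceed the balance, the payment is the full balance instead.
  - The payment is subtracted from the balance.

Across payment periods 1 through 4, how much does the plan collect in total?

# | Opening | Interest | Payment | End bal
1 | $45,374.55 | $1,089.00 | $1,089.00 | $45,374.55
2 | $45,374.55 | $1,089.00 | $17,832.84 | $28,630.71
3 | $28,630.71 | $688.00 | $17,832.84 | $11,485.87
4 | $11,485.87 | $276.00 | $11,761.87 | $0.00
Total paid: $48,516.55

$48,516.55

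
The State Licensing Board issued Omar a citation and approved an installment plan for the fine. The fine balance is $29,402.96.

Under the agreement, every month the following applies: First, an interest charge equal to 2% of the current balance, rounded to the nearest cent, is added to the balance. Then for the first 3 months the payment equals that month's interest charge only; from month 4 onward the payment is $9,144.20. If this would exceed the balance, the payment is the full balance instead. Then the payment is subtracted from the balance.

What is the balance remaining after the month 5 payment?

$12,119.56

Month 1: opening $29,402.96; interest $588.06 → $29,991.02; payment $588.06; balance $29,402.96
Month 2: opening $29,402.96; interest $588.06 → $29,991.02; payment $588.06; balance $29,402.96
Month 3: opening $29,402.96; interest $588.06 → $29,991.02; payment $588.06; balance $29,402.96
Month 4: opening $29,402.96; interest $588.06 → $29,991.02; payment $9,144.20; balance $20,846.82
Month 5: opening $20,846.82; interest $416.94 → $21,263.76; payment $9,144.20; balance $12,119.56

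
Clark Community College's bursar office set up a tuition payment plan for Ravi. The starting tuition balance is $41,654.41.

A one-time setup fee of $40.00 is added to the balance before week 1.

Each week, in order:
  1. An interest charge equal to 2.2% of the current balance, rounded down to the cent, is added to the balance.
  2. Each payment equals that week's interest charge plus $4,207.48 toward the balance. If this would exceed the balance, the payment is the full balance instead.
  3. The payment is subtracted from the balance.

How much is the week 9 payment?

$4,384.24

Week 1: $41,694.41 +$917.27 interest = $42,611.68; pay $5,124.75 → $37,486.93
Week 2: $37,486.93 +$824.71 interest = $38,311.64; pay $5,032.19 → $33,279.45
Week 3: $33,279.45 +$732.14 interest = $34,011.59; pay $4,939.62 → $29,071.97
Week 4: $29,071.97 +$639.58 interest = $29,711.55; pay $4,847.06 → $24,864.49
Week 5: $24,864.49 +$547.01 interest = $25,411.50; pay $4,754.49 → $20,657.01
Week 6: $20,657.01 +$454.45 interest = $21,111.46; pay $4,661.93 → $16,449.53
Week 7: $16,449.53 +$361.88 interest = $16,811.41; pay $4,569.36 → $12,242.05
Week 8: $12,242.05 +$269.32 interest = $12,511.37; pay $4,476.80 → $8,034.57
Week 9: $8,034.57 +$176.76 interest = $8,211.33; pay $4,384.24 → $3,827.09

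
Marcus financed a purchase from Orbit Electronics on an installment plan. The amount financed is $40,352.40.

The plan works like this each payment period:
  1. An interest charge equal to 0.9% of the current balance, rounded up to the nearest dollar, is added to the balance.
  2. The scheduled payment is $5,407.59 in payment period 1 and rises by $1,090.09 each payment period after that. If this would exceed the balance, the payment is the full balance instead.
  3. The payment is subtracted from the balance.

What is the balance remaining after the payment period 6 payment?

Payment period 1: opening $40,352.40; interest $364.00 → $40,716.40; payment $5,407.59; balance $35,308.81
Payment period 2: opening $35,308.81; interest $318.00 → $35,626.81; payment $6,497.68; balance $29,129.13
Payment period 3: opening $29,129.13; interest $263.00 → $29,392.13; payment $7,587.77; balance $21,804.36
Payment period 4: opening $21,804.36; interest $197.00 → $22,001.36; payment $8,677.86; balance $13,323.50
Payment period 5: opening $13,323.50; interest $120.00 → $13,443.50; payment $9,767.95; balance $3,675.55
Payment period 6: opening $3,675.55; interest $34.00 → $3,709.55; payment $3,709.55; balance $0.00

$0.00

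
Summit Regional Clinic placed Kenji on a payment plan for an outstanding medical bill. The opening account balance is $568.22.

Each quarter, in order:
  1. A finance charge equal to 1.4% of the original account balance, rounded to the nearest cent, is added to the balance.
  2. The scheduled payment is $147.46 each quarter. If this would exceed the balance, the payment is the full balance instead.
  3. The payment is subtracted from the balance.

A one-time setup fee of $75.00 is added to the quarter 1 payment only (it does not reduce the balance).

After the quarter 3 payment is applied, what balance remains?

$149.72

Quarter 1: $568.22 +$7.96 interest = $576.18; pay $147.46 (+ $75.00 fee) → $428.72
Quarter 2: $428.72 +$7.96 interest = $436.68; pay $147.46 → $289.22
Quarter 3: $289.22 +$7.96 interest = $297.18; pay $147.46 → $149.72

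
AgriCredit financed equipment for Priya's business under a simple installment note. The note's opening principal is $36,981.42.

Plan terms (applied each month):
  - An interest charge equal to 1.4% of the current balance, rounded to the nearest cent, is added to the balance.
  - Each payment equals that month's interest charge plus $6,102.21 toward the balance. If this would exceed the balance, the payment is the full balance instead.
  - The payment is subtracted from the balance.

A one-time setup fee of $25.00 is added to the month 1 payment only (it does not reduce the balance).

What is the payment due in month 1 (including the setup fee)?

$6,644.95

# | Opening | Interest | Payment | Fee | End bal
1 | $36,981.42 | $517.74 | $6,619.95 | $25.00 | $30,879.21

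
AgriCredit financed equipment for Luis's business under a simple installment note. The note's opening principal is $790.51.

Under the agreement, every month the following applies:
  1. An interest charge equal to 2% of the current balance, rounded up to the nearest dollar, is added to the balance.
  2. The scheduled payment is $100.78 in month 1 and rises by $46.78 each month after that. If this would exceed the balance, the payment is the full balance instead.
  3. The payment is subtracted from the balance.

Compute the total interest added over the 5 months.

Month 1: $790.51 +$16.00 interest = $806.51; pay $100.78 → $705.73
Month 2: $705.73 +$15.00 interest = $720.73; pay $147.56 → $573.17
Month 3: $573.17 +$12.00 interest = $585.17; pay $194.34 → $390.83
Month 4: $390.83 +$8.00 interest = $398.83; pay $241.12 → $157.71
Month 5: $157.71 +$4.00 interest = $161.71; pay $161.71 → $0.00
Total interest: $16.00 + $15.00 + $12.00 + $8.00 + $4.00 = $55.00

$55.00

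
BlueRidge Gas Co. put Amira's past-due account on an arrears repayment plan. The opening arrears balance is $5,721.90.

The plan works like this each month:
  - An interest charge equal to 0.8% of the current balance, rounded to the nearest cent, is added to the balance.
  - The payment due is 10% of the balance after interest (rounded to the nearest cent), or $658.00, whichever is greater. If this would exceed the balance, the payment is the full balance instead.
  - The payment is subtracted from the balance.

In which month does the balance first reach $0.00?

10

# | Opening | Interest | Payment | End bal
1 | $5,721.90 | $45.78 | $658.00 | $5,109.68
2 | $5,109.68 | $40.88 | $658.00 | $4,492.56
3 | $4,492.56 | $35.94 | $658.00 | $3,870.50
4 | $3,870.50 | $30.96 | $658.00 | $3,243.46
5 | $3,243.46 | $25.95 | $658.00 | $2,611.41
6 | $2,611.41 | $20.89 | $658.00 | $1,974.30
7 | $1,974.30 | $15.79 | $658.00 | $1,332.09
8 | $1,332.09 | $10.66 | $658.00 | $684.75
9 | $684.75 | $5.48 | $658.00 | $32.23
10 | $32.23 | $0.26 | $32.49 | $0.00
Balance reaches $0.00 in month 10.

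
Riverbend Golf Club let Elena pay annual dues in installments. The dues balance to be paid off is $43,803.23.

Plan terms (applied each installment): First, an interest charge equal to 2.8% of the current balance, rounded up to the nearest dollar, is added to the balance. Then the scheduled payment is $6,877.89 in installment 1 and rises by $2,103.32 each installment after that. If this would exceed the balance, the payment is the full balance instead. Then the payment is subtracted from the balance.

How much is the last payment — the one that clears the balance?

$7,582.75

Installment 1: opening $43,803.23; interest $1,227.00 → $45,030.23; payment $6,877.89; balance $38,152.34
Installment 2: opening $38,152.34; interest $1,069.00 → $39,221.34; payment $8,981.21; balance $30,240.13
Installment 3: opening $30,240.13; interest $847.00 → $31,087.13; payment $11,084.53; balance $20,002.60
Installment 4: opening $20,002.60; interest $561.00 → $20,563.60; payment $13,187.85; balance $7,375.75
Installment 5: opening $7,375.75; interest $207.00 → $7,582.75; payment $7,582.75; balance $0.00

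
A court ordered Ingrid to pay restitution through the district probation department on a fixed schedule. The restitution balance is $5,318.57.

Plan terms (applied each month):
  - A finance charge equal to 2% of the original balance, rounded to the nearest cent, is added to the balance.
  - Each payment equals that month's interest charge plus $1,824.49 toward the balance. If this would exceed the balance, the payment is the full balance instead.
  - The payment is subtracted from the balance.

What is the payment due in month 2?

$1,930.86

# | Opening | Interest | Payment | End bal
1 | $5,318.57 | $106.37 | $1,930.86 | $3,494.08
2 | $3,494.08 | $106.37 | $1,930.86 | $1,669.59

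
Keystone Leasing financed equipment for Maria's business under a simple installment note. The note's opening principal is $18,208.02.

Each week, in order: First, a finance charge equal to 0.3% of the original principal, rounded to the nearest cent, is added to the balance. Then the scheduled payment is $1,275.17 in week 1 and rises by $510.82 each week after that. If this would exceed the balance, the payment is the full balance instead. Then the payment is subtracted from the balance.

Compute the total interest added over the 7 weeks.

$382.34

Week 1: opening $18,208.02; interest $54.62 → $18,262.64; payment $1,275.17; balance $16,987.47
Week 2: opening $16,987.47; interest $54.62 → $17,042.09; payment $1,785.99; balance $15,256.10
Week 3: opening $15,256.10; interest $54.62 → $15,310.72; payment $2,296.81; balance $13,013.91
Week 4: opening $13,013.91; interest $54.62 → $13,068.53; payment $2,807.63; balance $10,260.90
Week 5: opening $10,260.90; interest $54.62 → $10,315.52; payment $3,318.45; balance $6,997.07
Week 6: opening $6,997.07; interest $54.62 → $7,051.69; payment $3,829.27; balance $3,222.42
Week 7: opening $3,222.42; interest $54.62 → $3,277.04; payment $3,277.04; balance $0.00
Total interest: $54.62 + $54.62 + $54.62 + $54.62 + $54.62 + $54.62 + $54.62 = $382.34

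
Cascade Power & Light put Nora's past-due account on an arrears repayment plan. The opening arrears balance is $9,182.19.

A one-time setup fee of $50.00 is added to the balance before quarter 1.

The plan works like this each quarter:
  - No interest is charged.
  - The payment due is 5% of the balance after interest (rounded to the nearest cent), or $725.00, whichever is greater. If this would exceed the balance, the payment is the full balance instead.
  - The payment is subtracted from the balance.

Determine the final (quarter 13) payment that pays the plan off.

# | Opening | Payment | End bal
1 | $9,232.19 | $725.00 | $8,507.19
2 | $8,507.19 | $725.00 | $7,782.19
3 | $7,782.19 | $725.00 | $7,057.19
4 | $7,057.19 | $725.00 | $6,332.19
5 | $6,332.19 | $725.00 | $5,607.19
6 | $5,607.19 | $725.00 | $4,882.19
7 | $4,882.19 | $725.00 | $4,157.19
8 | $4,157.19 | $725.00 | $3,432.19
9 | $3,432.19 | $725.00 | $2,707.19
10 | $2,707.19 | $725.00 | $1,982.19
11 | $1,982.19 | $725.00 | $1,257.19
12 | $1,257.19 | $725.00 | $532.19
13 | $532.19 | $532.19 | $0.00

$532.19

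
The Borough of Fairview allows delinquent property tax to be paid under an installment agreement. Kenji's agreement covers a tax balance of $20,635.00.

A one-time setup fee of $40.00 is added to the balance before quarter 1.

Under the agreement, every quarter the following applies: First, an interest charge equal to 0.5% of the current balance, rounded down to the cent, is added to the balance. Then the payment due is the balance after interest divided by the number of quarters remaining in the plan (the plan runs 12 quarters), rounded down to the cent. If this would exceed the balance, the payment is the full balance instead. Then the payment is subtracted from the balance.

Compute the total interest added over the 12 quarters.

Quarter 1: opening $20,675.00; interest $103.37 → $20,778.37; payment $1,731.53; balance $19,046.84
Quarter 2: opening $19,046.84; interest $95.23 → $19,142.07; payment $1,740.18; balance $17,401.89
Quarter 3: opening $17,401.89; interest $87.00 → $17,488.89; payment $1,748.88; balance $15,740.01
Quarter 4: opening $15,740.01; interest $78.70 → $15,818.71; payment $1,757.63; balance $14,061.08
Quarter 5: opening $14,061.08; interest $70.30 → $14,131.38; payment $1,766.42; balance $12,364.96
Quarter 6: opening $12,364.96; interest $61.82 → $12,426.78; payment $1,775.25; balance $10,651.53
Quarter 7: opening $10,651.53; interest $53.25 → $10,704.78; payment $1,784.13; balance $8,920.65
Quarter 8: opening $8,920.65; interest $44.60 → $8,965.25; payment $1,793.05; balance $7,172.20
Quarter 9: opening $7,172.20; interest $35.86 → $7,208.06; payment $1,802.01; balance $5,406.05
Quarter 10: opening $5,406.05; interest $27.03 → $5,433.08; payment $1,811.02; balance $3,622.06
Quarter 11: opening $3,622.06; interest $18.11 → $3,640.17; payment $1,820.08; balance $1,820.09
Quarter 12: opening $1,820.09; interest $9.10 → $1,829.19; payment $1,829.19; balance $0.00
Total interest: $103.37 + $95.23 + $87.00 + $78.70 + $70.30 + $61.82 + $53.25 + $44.60 + $35.86 + $27.03 + $18.11 + $9.10 = $684.37

$684.37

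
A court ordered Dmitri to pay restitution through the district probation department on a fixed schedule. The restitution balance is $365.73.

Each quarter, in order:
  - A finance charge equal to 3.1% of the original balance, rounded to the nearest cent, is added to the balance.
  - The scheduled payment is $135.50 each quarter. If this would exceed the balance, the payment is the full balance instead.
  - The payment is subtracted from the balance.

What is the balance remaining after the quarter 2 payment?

Quarter 1: $365.73 +$11.34 interest = $377.07; pay $135.50 → $241.57
Quarter 2: $241.57 +$11.34 interest = $252.91; pay $135.50 → $117.41

$117.41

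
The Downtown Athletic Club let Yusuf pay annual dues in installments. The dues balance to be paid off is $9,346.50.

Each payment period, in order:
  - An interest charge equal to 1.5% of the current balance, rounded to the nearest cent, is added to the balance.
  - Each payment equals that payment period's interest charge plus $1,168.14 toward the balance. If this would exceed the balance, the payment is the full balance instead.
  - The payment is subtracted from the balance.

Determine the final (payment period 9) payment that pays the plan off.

$1.40

Payment period 1: opening $9,346.50; interest $140.20 → $9,486.70; payment $1,308.34; balance $8,178.36
Payment period 2: opening $8,178.36; interest $122.68 → $8,301.04; payment $1,290.82; balance $7,010.22
Payment period 3: opening $7,010.22; interest $105.15 → $7,115.37; payment $1,273.29; balance $5,842.08
Payment period 4: opening $5,842.08; interest $87.63 → $5,929.71; payment $1,255.77; balance $4,673.94
Payment period 5: opening $4,673.94; interest $70.11 → $4,744.05; payment $1,238.25; balance $3,505.80
Payment period 6: opening $3,505.80; interest $52.59 → $3,558.39; payment $1,220.73; balance $2,337.66
Payment period 7: opening $2,337.66; interest $35.06 → $2,372.72; payment $1,203.20; balance $1,169.52
Payment period 8: opening $1,169.52; interest $17.54 → $1,187.06; payment $1,185.68; balance $1.38
Payment period 9: opening $1.38; interest $0.02 → $1.40; payment $1.40; balance $0.00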